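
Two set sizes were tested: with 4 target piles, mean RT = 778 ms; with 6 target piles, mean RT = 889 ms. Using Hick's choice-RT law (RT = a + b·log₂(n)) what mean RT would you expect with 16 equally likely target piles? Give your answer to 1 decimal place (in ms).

1157.5 ms

Solve the two-equation system in a and b:
  b = (889 − 778) / (log₂ 6 − log₂ 4) = 111 / (2.5850 − 2) = 189.756 ms/bit
  a = 778 − 189.756 × 2 = 398.488 ms
Then RT(16) = 398.488 + 189.756 × log₂ 16 = 398.488 + 189.756 × 4 ≈ 1157.512 ms.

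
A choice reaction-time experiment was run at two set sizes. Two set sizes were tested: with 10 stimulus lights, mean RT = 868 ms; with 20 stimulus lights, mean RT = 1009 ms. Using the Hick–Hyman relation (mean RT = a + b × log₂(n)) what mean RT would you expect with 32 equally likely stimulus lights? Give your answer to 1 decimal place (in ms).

1104.6 ms

With log₂ n on the abscissa the relation is linear; from the two conditions:
  b = (1009 − 868) / (log₂ 20 − log₂ 10) = 141 / (4.3219 − 3.3219) = 141.000 ms/bit
  a = 868 − 141.000 × 3.3219 = 399.608 ms
Then RT(32) = 399.608 + 141.000 × log₂ 32 = 399.608 + 141.000 × 5 ≈ 1104.608 ms.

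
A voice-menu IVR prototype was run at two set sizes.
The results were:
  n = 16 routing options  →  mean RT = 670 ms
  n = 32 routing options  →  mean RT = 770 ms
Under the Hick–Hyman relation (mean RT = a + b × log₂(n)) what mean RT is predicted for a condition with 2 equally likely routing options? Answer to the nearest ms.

370 ms

Fit slope and intercept:
  b = (770 − 670) / (log₂ 32 − log₂ 16) = 100 / (5 − 4) = 100 ms/bit
  a = 670 − 100 × 4 = 270 ms
Then RT(2) = 270 + 100 × log₂ 2 = 270 + 100 × 1 ≈ 370.000 ms.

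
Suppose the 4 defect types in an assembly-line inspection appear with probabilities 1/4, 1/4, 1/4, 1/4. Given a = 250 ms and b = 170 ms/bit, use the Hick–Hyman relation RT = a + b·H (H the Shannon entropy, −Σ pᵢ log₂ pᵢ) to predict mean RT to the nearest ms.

590 ms

Each term −pᵢ log₂ pᵢ: 0.25·2 + 0.25·2 + 0.25·2 + 0.25·2; summed, H = 2.000 bits.
Mean RT = a + bH = 250 + 170·2.000 = 590.00 ms.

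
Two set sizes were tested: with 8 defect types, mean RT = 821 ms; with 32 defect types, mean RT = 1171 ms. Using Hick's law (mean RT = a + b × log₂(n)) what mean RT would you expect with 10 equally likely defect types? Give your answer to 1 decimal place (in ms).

With log₂ n on the abscissa the relation is linear; from the two conditions:
  b = (1171 − 821) / (log₂ 32 − log₂ 8) = 350 / (5 − 3) = 175.000 ms/bit
  a = 821 − 175.000 × 3 = 296.000 ms
Then RT(10) = 296.000 + 175.000 × log₂ 10 = 296.000 + 175.000 × 3.3219 ≈ 877.337 ms.

877.3 ms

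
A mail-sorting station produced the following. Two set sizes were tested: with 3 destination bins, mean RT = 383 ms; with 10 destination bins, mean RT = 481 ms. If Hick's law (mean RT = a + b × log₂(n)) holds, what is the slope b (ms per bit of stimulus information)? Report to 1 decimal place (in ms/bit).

56.4 ms/bit

Slope: b = (481 − 383) / (log₂ 10 − log₂ 3) = 98/1.7370 = 56.420 ms/bit.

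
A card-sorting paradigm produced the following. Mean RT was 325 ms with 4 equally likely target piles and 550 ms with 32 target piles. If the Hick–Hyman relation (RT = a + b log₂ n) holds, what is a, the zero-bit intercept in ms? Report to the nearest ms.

175 ms

b = (RT₂ − RT₁)/(log₂ n₂ − log₂ n₁) = (550 − 325)/(5 − 2) = 75 ms/bit.
a = RT₁ − b·log₂ n₁ = 325 − 75 × 2 = 175.000 ms.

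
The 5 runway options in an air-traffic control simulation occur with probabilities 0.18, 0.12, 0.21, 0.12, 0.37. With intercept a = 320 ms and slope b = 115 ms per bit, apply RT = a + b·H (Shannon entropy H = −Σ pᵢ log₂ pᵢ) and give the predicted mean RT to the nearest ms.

571 ms

H = 0.18·log₂(1/0.18) + 0.12·log₂(1/0.12) + 0.21·log₂(1/0.21) + 0.12·log₂(1/0.12) + 0.37·log₂(1/0.37) = 2.1830 bits.
RT = 320 + 115 × 2.1830 = 571.04 ms.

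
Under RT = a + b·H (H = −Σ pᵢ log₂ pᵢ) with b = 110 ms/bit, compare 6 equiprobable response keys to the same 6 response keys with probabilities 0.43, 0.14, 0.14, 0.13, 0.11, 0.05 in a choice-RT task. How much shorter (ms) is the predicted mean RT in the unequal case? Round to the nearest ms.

35 ms

The RT saving is b·ΔH. Equiprobable H₀ = log₂(6) = 2.5850 bits; with the given probabilities H = 2.2668 bits.
b·(H₀ − H) = 110 × (2.5850 − 2.2668) = 35.00 ms.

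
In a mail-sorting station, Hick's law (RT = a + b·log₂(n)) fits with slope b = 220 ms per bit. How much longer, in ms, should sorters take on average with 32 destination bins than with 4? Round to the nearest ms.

660 ms

ΔRT = (a + b log₂ n₂) − (a + b log₂ n₁) = b·(log₂ n₂ − log₂ n₁).
log₂(32) − log₂(4) = log₂(32/4) = log₂(8) = 3.
ΔRT = 220 × 3.0000 = 660.000 ms.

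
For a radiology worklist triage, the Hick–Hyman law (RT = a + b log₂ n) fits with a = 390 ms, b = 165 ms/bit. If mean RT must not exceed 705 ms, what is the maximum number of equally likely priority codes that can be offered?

3

165·log₂ n ≤ 705 − 390 = 315, giving log₂ n ≤ 1.9091 and n ≤ 3.756. The largest whole number is 3.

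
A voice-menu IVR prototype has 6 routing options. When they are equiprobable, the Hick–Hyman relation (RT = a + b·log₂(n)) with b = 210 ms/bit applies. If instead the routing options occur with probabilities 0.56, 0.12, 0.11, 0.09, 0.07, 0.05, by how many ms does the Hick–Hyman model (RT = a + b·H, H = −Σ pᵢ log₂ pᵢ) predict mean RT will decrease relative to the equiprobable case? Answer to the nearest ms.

The RT saving is b·ΔH. Equiprobable H₀ = log₂(6) = 2.5850 bits; with the given probabilities H = 1.9831 bits.
b·(H₀ − H) = 210 × (2.5850 − 1.9831) = 126.39 ms.

126 ms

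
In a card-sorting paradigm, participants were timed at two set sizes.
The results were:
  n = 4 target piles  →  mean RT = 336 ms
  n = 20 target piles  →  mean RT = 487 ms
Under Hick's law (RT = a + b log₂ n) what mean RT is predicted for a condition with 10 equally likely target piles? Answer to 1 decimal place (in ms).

422.0 ms

Solve the two-equation system in a and b:
  b = (487 − 336) / (log₂ 20 − log₂ 4) = 151 / (4.3219 − 2) = 65.032 ms/bit
  a = 336 − 65.032 × 2 = 205.936 ms
Then RT(10) = 205.936 + 65.032 × log₂ 10 = 205.936 + 65.032 × 3.3219 ≈ 421.968 ms.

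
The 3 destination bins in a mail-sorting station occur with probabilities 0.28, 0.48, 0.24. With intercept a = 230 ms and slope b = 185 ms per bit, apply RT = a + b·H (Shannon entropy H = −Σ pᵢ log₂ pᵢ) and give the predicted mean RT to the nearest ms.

511 ms

H = 0.28·log₂(1/0.28) + 0.48·log₂(1/0.48) + 0.24·log₂(1/0.24) = 1.5166 bits.
RT = 230 + 185 × 1.5166 = 510.58 ms.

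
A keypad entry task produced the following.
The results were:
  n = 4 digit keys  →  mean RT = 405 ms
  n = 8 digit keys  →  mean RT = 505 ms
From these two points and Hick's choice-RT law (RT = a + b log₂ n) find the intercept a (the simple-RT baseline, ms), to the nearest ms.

205 ms

The slope on a log₂ axis is (505 − 405) / (3 − 2) = 100 ms/bit.
a = RT₁ − b·log₂ n₁ = 405 − 100 × 2 = 205.000 ms.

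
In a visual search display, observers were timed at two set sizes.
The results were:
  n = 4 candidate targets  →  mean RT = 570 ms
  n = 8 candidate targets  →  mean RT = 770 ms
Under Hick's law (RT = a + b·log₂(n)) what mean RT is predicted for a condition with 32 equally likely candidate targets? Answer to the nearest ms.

1170 ms

Solve the two-equation system in a and b:
  b = (770 − 570) / (log₂ 8 − log₂ 4) = 200 / (3 − 2) = 200 ms/bit
  a = 570 − 200 × 2 = 170 ms
Then RT(32) = 170 + 200 × log₂ 32 = 170 + 200 × 5 ≈ 1170.000 ms.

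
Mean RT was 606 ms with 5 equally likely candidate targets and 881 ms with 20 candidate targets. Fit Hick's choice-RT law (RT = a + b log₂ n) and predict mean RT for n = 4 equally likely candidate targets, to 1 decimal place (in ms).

RT is linear in log₂ n, so two points fix the line:
  b = (881 − 606) / (log₂ 20 − log₂ 5) = 275 / (4.3219 − 2.3219) = 137.500 ms/bit
  a = 606 − 137.500 × 2.3219 = 286.735 ms
Then RT(4) = 286.735 + 137.500 × log₂ 4 = 286.735 + 137.500 × 2 ≈ 561.735 ms.

561.7 ms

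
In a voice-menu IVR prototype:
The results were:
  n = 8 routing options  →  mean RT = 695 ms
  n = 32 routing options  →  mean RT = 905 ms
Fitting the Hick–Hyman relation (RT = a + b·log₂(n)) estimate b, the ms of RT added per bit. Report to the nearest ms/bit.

105 ms/bit

Slope: b = (905 − 695) / (log₂ 32 − log₂ 8) = 210/2.0000 = 105 ms/bit.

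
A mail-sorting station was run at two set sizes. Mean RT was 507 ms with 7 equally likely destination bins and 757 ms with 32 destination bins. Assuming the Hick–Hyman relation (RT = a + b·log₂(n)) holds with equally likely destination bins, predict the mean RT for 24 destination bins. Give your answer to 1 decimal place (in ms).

RT is linear in log₂ n, so two points fix the line:
  b = (757 − 507) / (log₂ 32 − log₂ 7) = 250 / (5 − 2.8074) = 114.018 ms/bit
  a = 507 − 114.018 × 2.8074 = 186.912 ms
Then RT(24) = 186.912 + 114.018 × log₂ 24 = 186.912 + 114.018 × 4.5850 ≈ 709.678 ms.

709.7 ms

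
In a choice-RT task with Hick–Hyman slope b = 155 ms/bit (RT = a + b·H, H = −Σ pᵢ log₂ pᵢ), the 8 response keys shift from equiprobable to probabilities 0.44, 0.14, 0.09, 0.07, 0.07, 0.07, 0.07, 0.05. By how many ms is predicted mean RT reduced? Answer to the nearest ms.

74 ms

Equiprobable entropy H₀ = log₂ 8 = 3.0000 bits.
Skewed entropy H = −Σ pᵢ log₂ pᵢ = 2.5212 bits.
ΔRT = b·(H₀ − H) = 155 × 0.4788 = 74.21 ms.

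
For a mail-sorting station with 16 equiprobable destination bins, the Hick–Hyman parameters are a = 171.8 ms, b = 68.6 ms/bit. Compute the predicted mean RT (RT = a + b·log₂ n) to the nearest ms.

log₂(16) = 4 bits, so RT = 171.8 + 68.6 × 4 ≈ 446.200 ms.

446 ms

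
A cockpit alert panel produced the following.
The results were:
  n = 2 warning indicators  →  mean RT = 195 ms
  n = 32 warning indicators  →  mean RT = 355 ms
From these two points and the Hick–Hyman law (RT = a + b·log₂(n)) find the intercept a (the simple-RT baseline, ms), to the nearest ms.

b = (RT₂ − RT₁)/(log₂ n₂ − log₂ n₁) = (355 − 195)/(5 − 1) = 40 ms/bit.
a = RT₁ − b·log₂ n₁ = 195 − 40 × 1 = 155.000 ms.

155 ms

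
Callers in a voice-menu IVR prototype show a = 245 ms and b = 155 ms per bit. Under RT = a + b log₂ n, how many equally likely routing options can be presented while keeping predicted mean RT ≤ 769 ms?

10

Set 245 + 155·log₂ n ≤ 769 → log₂ n ≤ (769 − 245)/155 = 3.3806.
So n ≤ 2^3.3806 = 10.415; the largest integer n is 10.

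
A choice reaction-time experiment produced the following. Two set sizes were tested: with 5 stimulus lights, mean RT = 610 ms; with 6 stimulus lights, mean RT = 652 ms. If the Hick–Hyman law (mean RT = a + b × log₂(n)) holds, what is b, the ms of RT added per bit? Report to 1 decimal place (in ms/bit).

b = (RT₂ − RT₁)/(log₂ n₂ − log₂ n₁) = (652 − 610)/(2.5850 − 2.3219) = 159.675 ms/bit.

159.7 ms/bit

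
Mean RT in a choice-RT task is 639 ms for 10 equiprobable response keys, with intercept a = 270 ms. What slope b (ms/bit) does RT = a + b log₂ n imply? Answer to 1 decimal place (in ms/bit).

111.1 ms/bit

10 alternatives carry log₂ 10 = 3.3219 bits; the choice cost is 639 − 270 = 369 ms, so b = 369/3.3219 = 111.080 ms/bit.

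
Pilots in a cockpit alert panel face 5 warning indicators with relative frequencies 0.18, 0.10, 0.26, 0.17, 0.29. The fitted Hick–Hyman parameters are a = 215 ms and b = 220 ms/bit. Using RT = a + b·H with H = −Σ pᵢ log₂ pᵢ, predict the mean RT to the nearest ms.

707 ms

Entropy contributions −pᵢ log₂ pᵢ: 0.4453, 0.3322, 0.5053, 0.4346, 0.5179; sum H = 2.2353 bits.
RT = a + bH = 215 + 220·2.2353 = 706.76 ms.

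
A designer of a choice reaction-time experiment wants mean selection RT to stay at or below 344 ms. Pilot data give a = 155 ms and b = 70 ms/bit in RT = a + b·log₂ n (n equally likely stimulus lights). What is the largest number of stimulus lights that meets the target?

Set 155 + 70·log₂ n ≤ 344 → log₂ n ≤ (344 − 155)/70 = 2.7000.
So n ≤ 2^2.7000 = 6.498; the largest integer n is 6.

6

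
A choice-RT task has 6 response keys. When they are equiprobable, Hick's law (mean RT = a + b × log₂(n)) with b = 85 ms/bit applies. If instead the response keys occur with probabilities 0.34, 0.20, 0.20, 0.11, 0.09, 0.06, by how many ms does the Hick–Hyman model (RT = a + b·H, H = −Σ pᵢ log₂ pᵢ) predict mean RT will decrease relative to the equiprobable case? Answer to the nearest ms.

19 ms

Equiprobable entropy H₀ = log₂ 6 = 2.5850 bits.
Skewed entropy H = −Σ pᵢ log₂ pᵢ = 2.3644 bits.
ΔRT = b·(H₀ − H) = 85 × 0.2205 = 18.75 ms.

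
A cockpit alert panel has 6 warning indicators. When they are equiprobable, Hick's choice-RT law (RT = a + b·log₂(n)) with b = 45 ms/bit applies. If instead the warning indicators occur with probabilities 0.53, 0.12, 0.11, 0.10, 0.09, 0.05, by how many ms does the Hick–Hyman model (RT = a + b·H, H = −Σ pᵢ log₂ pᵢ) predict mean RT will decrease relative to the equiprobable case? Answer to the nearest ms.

Equiprobable entropy H₀ = log₂ 6 = 2.5850 bits.
Skewed entropy H = −Σ pᵢ log₂ pᵢ = 2.0637 bits.
ΔRT = b·(H₀ − H) = 45 × 0.5212 = 23.45 ms.

23 ms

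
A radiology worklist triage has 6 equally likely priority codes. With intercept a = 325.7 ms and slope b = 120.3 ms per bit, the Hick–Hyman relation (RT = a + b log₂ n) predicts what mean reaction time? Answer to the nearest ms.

637 ms

log₂(6) = 2.5850 bits, so RT = 325.7 + 120.3 × 2.5850 ≈ 636.671 ms.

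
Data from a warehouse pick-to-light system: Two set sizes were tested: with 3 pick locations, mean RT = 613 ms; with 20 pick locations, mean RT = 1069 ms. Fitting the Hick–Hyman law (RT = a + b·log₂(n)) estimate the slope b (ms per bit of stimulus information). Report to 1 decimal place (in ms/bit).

166.6 ms/bit

b = (RT₂ − RT₁)/(log₂ n₂ − log₂ n₁) = (1069 − 613)/(4.3219 − 1.5850) = 166.608 ms/bit.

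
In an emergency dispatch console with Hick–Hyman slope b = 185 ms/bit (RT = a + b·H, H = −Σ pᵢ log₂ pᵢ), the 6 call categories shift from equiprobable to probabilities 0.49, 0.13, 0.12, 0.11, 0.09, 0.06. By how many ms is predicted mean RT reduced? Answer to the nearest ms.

79 ms

The RT saving is b·ΔH. Equiprobable H₀ = log₂(6) = 2.5850 bits; with the given probabilities H = 2.1605 bits.
b·(H₀ − H) = 185 × (2.5850 − 2.1605) = 78.53 ms.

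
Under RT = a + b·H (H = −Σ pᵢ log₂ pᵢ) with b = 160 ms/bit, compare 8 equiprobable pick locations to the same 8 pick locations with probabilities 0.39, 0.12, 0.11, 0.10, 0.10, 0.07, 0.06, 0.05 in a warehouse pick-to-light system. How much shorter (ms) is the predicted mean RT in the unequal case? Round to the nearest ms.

58 ms

The RT saving is b·ΔH. Equiprobable H₀ = log₂(8) = 3.0000 bits; with the given probabilities H = 2.6397 bits.
b·(H₀ − H) = 160 × (3.0000 − 2.6397) = 57.64 ms.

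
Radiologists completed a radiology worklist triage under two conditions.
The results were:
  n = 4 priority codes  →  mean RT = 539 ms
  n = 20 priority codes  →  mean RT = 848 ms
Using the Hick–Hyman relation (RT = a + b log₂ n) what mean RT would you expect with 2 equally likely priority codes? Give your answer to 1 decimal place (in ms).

Fit slope and intercept:
  b = (848 − 539) / (log₂ 20 − log₂ 4) = 309 / (4.3219 − 2) = 133.079 ms/bit
  a = 539 − 133.079 × 2 = 272.842 ms
Then RT(2) = 272.842 + 133.079 × log₂ 2 = 272.842 + 133.079 × 1 ≈ 405.921 ms.

405.9 ms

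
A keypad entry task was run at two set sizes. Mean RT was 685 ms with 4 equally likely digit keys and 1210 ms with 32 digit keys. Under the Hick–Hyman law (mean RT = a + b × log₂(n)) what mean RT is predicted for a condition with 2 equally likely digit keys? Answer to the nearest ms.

With log₂ n on the abscissa the relation is linear; from the two conditions:
  b = (1210 − 685) / (log₂ 32 − log₂ 4) = 525 / (5 − 2) = 175 ms/bit
  a = 685 − 175 × 2 = 335 ms
Then RT(2) = 335 + 175 × log₂ 2 = 335 + 175 × 1 ≈ 510.000 ms.

510 ms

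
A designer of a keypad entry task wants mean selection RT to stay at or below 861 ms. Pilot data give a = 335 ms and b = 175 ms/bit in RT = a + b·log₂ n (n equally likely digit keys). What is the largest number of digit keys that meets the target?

Information budget: (861 − 335)/175 = 3.0057 bits, so n ≤ 2^3.0057 = 8.032 → at most 8.

8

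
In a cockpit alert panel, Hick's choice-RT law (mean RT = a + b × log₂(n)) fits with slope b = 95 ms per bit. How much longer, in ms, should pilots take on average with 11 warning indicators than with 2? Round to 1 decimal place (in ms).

233.6 ms

ΔRT = (a + b log₂ n₂) − (a + b log₂ n₁) = b·(log₂ n₂ − log₂ n₁).
log₂(11) − log₂(2) = 3.4594 − 1 = 2.4594.
ΔRT = 95 × 2.4594 = 233.646 ms.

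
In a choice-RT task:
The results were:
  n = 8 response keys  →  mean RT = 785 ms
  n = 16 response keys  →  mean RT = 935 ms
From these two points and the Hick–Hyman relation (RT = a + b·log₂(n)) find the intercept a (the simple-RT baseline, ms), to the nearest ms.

The slope on a log₂ axis is (935 − 785) / (4 − 3) = 150 ms/bit.
Intercept: a = 785 − 150·log₂(8) = 335.000 ms.

335 ms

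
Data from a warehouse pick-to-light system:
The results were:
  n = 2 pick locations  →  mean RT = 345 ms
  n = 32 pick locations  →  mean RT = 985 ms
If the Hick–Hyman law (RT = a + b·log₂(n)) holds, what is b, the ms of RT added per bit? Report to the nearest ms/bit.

160 ms/bit

b = (RT₂ − RT₁)/(log₂ n₂ − log₂ n₁) = (985 − 345)/(5 − 1) = 160 ms/bit.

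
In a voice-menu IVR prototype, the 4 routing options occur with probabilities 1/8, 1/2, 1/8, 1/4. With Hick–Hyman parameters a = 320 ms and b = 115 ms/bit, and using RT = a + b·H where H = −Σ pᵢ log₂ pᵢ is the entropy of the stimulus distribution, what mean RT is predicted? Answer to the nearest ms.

521 ms

Each term −pᵢ log₂ pᵢ: 0.125·3 + 0.5·1 + 0.125·3 + 0.25·2; summed, H = 1.750 bits.
Mean RT = a + bH = 320 + 115·1.750 = 521.25 ms.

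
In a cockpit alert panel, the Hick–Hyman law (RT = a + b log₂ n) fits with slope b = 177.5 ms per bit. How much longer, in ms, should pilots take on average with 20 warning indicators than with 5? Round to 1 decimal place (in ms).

355.0 ms

The intercept a cancels: ΔRT = b·(log₂ n₂ − log₂ n₁) = b·log₂(n₂/n₁).
log₂(20) − log₂(5) = log₂(20/5) = log₂(4) = 2.
ΔRT = 177.5 × 2.0000 = 355.000 ms.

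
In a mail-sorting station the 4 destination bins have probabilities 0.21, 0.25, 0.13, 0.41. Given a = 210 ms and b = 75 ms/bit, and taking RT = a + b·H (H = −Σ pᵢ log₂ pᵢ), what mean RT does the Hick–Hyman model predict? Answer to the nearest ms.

H = 0.21·log₂(1/0.21) + 0.25·log₂(1/0.25) + 0.13·log₂(1/0.13) + 0.41·log₂(1/0.41) = 1.8829 bits.
RT = 210 + 75 × 1.8829 = 351.21 ms.

351 ms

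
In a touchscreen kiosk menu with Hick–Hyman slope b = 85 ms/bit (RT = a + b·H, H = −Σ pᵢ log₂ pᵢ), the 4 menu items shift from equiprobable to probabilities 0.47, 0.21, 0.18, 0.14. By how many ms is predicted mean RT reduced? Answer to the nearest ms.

The RT saving is b·ΔH. Equiprobable H₀ = log₂(4) = 2.0000 bits; with the given probabilities H = 1.8272 bits.
b·(H₀ − H) = 85 × (2.0000 − 1.8272) = 14.69 ms.

15 ms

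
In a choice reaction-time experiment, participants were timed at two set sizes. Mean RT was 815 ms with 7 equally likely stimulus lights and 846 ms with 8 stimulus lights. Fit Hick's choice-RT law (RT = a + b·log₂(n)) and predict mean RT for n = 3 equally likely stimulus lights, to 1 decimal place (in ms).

With log₂ n on the abscissa the relation is linear; from the two conditions:
  b = (846 − 815) / (log₂ 8 − log₂ 7) = 31 / (3 − 2.8074) = 160.918 ms/bit
  a = 815 − 160.918 × 2.8074 = 363.247 ms
Then RT(3) = 363.247 + 160.918 × log₂ 3 = 363.247 + 160.918 × 1.5850 ≈ 618.295 ms.

618.3 ms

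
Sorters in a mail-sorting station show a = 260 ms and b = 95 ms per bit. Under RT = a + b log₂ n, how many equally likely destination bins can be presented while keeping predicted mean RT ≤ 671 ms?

20

Set 260 + 95·log₂ n ≤ 671 → log₂ n ≤ (671 − 260)/95 = 4.3263.
So n ≤ 2^4.3263 = 20.061; the largest integer n is 20.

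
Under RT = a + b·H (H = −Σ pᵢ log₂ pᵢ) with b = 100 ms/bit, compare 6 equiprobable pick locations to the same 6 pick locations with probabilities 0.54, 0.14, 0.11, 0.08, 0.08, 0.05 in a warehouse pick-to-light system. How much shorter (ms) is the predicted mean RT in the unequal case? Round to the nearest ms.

The RT saving is b·ΔH. Equiprobable H₀ = log₂(6) = 2.5850 bits; with the given probabilities H = 2.0266 bits.
b·(H₀ − H) = 100 × (2.5850 − 2.0266) = 55.84 ms.

56 ms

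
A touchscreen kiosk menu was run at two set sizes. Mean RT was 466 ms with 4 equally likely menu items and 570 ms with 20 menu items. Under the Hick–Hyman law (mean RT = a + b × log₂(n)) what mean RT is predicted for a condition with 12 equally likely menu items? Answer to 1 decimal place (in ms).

Fit slope and intercept:
  b = (570 − 466) / (log₂ 20 − log₂ 4) = 104 / (4.3219 − 2) = 44.790 ms/bit
  a = 466 − 44.790 × 2 = 376.419 ms
Then RT(12) = 376.419 + 44.790 × log₂ 12 = 376.419 + 44.790 × 3.5850 ≈ 536.991 ms.

537.0 ms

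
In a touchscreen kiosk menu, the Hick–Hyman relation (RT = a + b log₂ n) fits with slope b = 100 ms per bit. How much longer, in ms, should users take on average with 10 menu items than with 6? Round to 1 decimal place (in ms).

73.7 ms

The intercept a cancels: ΔRT = b·(log₂ n₂ − log₂ n₁) = b·log₂(n₂/n₁).
log₂(10) − log₂(6) = 3.3219 − 2.5850 = 0.7370.
ΔRT = 100 × 0.7370 = 73.697 ms.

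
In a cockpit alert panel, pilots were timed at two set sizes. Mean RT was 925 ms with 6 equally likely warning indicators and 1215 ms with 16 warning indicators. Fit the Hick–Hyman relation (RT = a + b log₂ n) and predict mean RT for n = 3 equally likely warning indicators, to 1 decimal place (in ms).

With log₂ n on the abscissa the relation is linear; from the two conditions:
  b = (1215 − 925) / (log₂ 16 − log₂ 6) = 290 / (4 − 2.5850) = 204.942 ms/bit
  a = 925 − 204.942 × 2.5850 = 395.234 ms
Then RT(3) = 395.234 + 204.942 × log₂ 3 = 395.234 + 204.942 × 1.5850 ≈ 720.058 ms.

720.1 ms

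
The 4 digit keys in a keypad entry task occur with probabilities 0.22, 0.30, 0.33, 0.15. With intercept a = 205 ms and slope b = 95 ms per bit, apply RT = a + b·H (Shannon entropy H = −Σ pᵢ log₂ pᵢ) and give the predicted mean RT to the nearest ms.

389 ms

Entropy contributions −pᵢ log₂ pᵢ: 0.4806, 0.5211, 0.5278, 0.4105; sum H = 1.9400 bits.
RT = a + bH = 205 + 95·1.9400 = 389.30 ms.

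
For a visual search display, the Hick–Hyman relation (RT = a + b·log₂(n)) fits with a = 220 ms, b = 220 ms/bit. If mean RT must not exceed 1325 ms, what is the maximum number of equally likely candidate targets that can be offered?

32

Information budget: (1325 − 220)/220 = 5.0227 bits, so n ≤ 2^5.0227 = 32.508 → at most 32.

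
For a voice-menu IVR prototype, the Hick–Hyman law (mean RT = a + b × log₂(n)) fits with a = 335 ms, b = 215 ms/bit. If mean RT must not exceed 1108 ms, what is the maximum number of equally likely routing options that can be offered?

215·log₂ n ≤ 1108 − 335 = 773, giving log₂ n ≤ 3.5953 and n ≤ 12.087. The largest whole number is 12.

12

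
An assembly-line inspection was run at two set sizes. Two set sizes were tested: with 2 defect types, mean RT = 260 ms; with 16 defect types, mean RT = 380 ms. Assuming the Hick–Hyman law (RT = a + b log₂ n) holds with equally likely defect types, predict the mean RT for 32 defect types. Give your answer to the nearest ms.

RT is linear in log₂ n, so two points fix the line:
  b = (380 − 260) / (log₂ 16 − log₂ 2) = 120 / (4 − 1) = 40 ms/bit
  a = 260 − 40 × 1 = 220 ms
Then RT(32) = 220 + 40 × log₂ 32 = 220 + 40 × 5 ≈ 420.000 ms.

420 ms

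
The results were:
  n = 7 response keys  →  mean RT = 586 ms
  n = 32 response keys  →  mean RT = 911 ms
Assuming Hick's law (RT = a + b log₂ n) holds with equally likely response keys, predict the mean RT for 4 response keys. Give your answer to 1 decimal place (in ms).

466.3 ms

Solve the two-equation system in a and b:
  b = (911 − 586) / (log₂ 32 − log₂ 7) = 325 / (5 − 2.8074) = 148.223 ms/bit
  a = 586 − 148.223 × 2.8074 = 169.886 ms
Then RT(4) = 169.886 + 148.223 × log₂ 4 = 169.886 + 148.223 × 2 ≈ 466.332 ms.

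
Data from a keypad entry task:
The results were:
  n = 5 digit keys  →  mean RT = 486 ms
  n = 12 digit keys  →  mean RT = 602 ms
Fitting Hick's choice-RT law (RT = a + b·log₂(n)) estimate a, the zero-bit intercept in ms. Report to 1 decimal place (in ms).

Slope: b = (602 − 486) / (log₂ 12 − log₂ 5) = 116/1.2630 = 91.842 ms/bit.
Intercept: a = 486 − 91.842·log₂(5) = 272.749 ms.

272.7 ms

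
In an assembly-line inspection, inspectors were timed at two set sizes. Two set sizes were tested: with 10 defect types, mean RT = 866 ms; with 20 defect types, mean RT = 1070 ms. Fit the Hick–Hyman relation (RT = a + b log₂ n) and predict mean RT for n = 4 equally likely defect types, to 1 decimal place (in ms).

RT is linear in log₂ n, so two points fix the line:
  b = (1070 − 866) / (log₂ 20 − log₂ 10) = 204 / (4.3219 − 3.3219) = 204.000 ms/bit
  a = 866 − 204.000 × 3.3219 = 188.327 ms
Then RT(4) = 188.327 + 204.000 × log₂ 4 = 188.327 + 204.000 × 2 ≈ 596.327 ms.

596.3 ms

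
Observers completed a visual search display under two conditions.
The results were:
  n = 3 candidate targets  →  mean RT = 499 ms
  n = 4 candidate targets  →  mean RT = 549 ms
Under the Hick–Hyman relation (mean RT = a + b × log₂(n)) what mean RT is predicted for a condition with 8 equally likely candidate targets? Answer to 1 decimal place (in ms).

669.5 ms

RT is linear in log₂ n, so two points fix the line:
  b = (549 − 499) / (log₂ 4 − log₂ 3) = 50 / (2 − 1.5850) = 120.471 ms/bit
  a = 499 − 120.471 × 1.5850 = 308.058 ms
Then RT(8) = 308.058 + 120.471 × log₂ 8 = 308.058 + 120.471 × 3 ≈ 669.471 ms.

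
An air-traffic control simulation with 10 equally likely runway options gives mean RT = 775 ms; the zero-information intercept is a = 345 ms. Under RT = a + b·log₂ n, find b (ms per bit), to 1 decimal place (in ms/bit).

129.4 ms/bit

log₂(10) = 3.3219 bits.
b = (RT − a)/log₂ n = (775 − 345) / 3.3219 = 129.443 ms/bit.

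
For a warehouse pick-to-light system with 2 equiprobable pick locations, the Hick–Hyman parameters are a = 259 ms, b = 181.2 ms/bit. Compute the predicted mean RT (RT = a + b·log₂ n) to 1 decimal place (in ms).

log₂(2) = 1 bits, so RT = 259 + 181.2 × 1 ≈ 440.200 ms.

440.2 ms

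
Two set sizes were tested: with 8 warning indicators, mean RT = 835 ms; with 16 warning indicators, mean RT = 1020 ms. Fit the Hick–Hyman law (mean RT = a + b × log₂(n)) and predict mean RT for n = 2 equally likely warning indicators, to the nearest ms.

With log₂ n on the abscissa the relation is linear; from the two conditions:
  b = (1020 − 835) / (log₂ 16 − log₂ 8) = 185 / (4 − 3) = 185 ms/bit
  a = 835 − 185 × 3 = 280 ms
Then RT(2) = 280 + 185 × log₂ 2 = 280 + 185 × 1 ≈ 465.000 ms.

465 ms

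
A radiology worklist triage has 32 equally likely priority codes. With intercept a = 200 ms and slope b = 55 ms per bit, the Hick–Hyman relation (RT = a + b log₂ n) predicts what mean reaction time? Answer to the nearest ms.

475 ms

log₂(32) = 5 bits, so RT = 200 + 55 × 5 ≈ 475.000 ms.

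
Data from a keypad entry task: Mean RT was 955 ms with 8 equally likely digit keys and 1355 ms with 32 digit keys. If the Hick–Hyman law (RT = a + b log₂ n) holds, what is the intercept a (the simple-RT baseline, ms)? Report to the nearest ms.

Slope: b = (1355 − 955) / (log₂ 32 − log₂ 8) = 400/2.0000 = 200 ms/bit.
Intercept: a = 955 − 200·log₂(8) = 355.000 ms.

355 ms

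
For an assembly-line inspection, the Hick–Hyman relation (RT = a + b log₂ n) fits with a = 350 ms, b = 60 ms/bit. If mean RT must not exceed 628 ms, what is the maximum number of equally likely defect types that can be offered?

24

60·log₂ n ≤ 628 − 350 = 278, giving log₂ n ≤ 4.6333 and n ≤ 24.818. The largest whole number is 24.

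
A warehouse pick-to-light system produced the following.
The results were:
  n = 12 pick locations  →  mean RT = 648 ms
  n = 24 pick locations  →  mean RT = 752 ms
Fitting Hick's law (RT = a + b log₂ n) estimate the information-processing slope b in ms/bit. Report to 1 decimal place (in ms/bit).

104.0 ms/bit

The slope on a log₂ axis is (752 − 648) / (4.5850 − 3.5850) = 104.000 ms/bit.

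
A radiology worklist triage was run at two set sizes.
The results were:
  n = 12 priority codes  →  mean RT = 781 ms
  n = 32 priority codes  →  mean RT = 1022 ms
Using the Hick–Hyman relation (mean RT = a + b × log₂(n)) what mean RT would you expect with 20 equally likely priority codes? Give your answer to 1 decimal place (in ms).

906.5 ms

With log₂ n on the abscissa the relation is linear; from the two conditions:
  b = (1022 − 781) / (log₂ 32 − log₂ 12) = 241 / (5 − 3.5850) = 170.314 ms/bit
  a = 781 − 170.314 × 3.5850 = 170.432 ms
Then RT(20) = 170.432 + 170.314 × log₂ 20 = 170.432 + 170.314 × 4.3219 ≈ 906.515 ms.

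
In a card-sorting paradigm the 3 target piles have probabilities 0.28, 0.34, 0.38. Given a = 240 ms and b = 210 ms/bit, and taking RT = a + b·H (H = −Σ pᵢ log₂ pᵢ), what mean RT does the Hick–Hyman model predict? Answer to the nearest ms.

Entropy contributions −pᵢ log₂ pᵢ: 0.5142, 0.5292, 0.5305; sum H = 1.5738 bits.
RT = a + bH = 240 + 210·1.5738 = 570.51 ms.

571 ms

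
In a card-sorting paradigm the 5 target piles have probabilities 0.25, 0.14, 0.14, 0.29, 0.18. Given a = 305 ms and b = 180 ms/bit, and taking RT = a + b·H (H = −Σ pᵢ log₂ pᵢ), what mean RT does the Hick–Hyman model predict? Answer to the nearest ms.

H = 0.25·log₂(1/0.25) + 0.14·log₂(1/0.14) + 0.14·log₂(1/0.14) + 0.29·log₂(1/0.29) + 0.18·log₂(1/0.18) = 2.2574 bits.
RT = 305 + 180 × 2.2574 = 711.34 ms.

711 ms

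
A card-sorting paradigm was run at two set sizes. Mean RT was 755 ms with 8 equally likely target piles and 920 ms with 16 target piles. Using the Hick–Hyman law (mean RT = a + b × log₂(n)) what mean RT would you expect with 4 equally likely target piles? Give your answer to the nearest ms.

590 ms

RT is linear in log₂ n, so two points fix the line:
  b = (920 − 755) / (log₂ 16 − log₂ 8) = 165 / (4 − 3) = 165 ms/bit
  a = 755 − 165 × 3 = 260 ms
Then RT(4) = 260 + 165 × log₂ 4 = 260 + 165 × 2 ≈ 590.000 ms.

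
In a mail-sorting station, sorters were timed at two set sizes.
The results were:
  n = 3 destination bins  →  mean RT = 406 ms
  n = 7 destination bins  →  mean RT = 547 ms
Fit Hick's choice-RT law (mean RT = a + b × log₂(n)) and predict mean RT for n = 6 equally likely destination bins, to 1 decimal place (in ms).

RT is linear in log₂ n, so two points fix the line:
  b = (547 − 406) / (log₂ 7 − log₂ 3) = 141 / (2.8074 − 1.5850) = 115.348 ms/bit
  a = 406 − 115.348 × 1.5850 = 223.178 ms
Then RT(6) = 223.178 + 115.348 × log₂ 6 = 223.178 + 115.348 × 2.5850 ≈ 521.348 ms.

521.3 ms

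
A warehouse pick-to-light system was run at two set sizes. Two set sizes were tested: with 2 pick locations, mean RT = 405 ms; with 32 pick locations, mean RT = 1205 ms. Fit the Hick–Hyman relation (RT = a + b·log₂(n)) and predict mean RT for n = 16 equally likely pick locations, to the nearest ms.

1005 ms

RT is linear in log₂ n, so two points fix the line:
  b = (1205 − 405) / (log₂ 32 − log₂ 2) = 800 / (5 − 1) = 200 ms/bit
  a = 405 − 200 × 1 = 205 ms
Then RT(16) = 205 + 200 × log₂ 16 = 205 + 200 × 4 ≈ 1005.000 ms.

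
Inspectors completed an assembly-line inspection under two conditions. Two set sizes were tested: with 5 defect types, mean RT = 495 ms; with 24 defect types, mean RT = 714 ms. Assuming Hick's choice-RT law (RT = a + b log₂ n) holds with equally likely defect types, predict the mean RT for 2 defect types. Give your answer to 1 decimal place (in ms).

Solve the two-equation system in a and b:
  b = (714 − 495) / (log₂ 24 − log₂ 5) = 219 / (4.5850 − 2.3219) = 96.773 ms/bit
  a = 495 − 96.773 × 2.3219 = 270.301 ms
Then RT(2) = 270.301 + 96.773 × log₂ 2 = 270.301 + 96.773 × 1 ≈ 367.073 ms.

367.1 ms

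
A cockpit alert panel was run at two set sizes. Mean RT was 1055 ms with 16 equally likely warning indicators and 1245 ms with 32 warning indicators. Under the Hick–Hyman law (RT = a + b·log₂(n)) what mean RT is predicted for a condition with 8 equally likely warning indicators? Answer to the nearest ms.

865 ms

Solve the two-equation system in a and b:
  b = (1245 − 1055) / (log₂ 32 − log₂ 16) = 190 / (5 − 4) = 190 ms/bit
  a = 1055 − 190 × 4 = 295 ms
Then RT(8) = 295 + 190 × log₂ 8 = 295 + 190 × 3 ≈ 865.000 ms.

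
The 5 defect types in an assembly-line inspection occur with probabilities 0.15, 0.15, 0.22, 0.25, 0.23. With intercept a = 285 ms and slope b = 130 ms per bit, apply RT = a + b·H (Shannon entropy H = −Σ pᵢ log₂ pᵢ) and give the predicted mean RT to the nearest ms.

583 ms

H = 0.15·log₂(1/0.15) + 0.15·log₂(1/0.15) + 0.22·log₂(1/0.22) + 0.25·log₂(1/0.25) + 0.23·log₂(1/0.23) = 2.2893 bits.
RT = 285 + 130 × 2.2893 = 582.61 ms.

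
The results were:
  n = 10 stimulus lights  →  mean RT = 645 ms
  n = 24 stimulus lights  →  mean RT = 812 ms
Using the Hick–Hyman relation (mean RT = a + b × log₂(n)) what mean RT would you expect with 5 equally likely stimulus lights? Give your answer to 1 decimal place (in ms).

512.8 ms

With log₂ n on the abscissa the relation is linear; from the two conditions:
  b = (812 − 645) / (log₂ 24 − log₂ 10) = 167 / (4.5850 − 3.3219) = 132.221 ms/bit
  a = 645 − 132.221 × 3.3219 = 205.770 ms
Then RT(5) = 205.770 + 132.221 × log₂ 5 = 205.770 + 132.221 × 2.3219 ≈ 512.779 ms.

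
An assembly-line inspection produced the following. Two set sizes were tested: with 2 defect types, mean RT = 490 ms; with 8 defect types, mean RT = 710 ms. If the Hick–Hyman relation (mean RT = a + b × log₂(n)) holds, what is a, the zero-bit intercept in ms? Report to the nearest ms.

b = (RT₂ − RT₁)/(log₂ n₂ − log₂ n₁) = (710 − 490)/(3 − 1) = 110 ms/bit.
Intercept: a = 490 − 110·log₂(2) = 380.000 ms.

380 ms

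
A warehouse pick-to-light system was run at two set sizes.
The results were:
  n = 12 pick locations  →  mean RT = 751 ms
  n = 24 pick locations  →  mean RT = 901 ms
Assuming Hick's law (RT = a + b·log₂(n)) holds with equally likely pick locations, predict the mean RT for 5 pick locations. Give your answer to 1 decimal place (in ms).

With log₂ n on the abscissa the relation is linear; from the two conditions:
  b = (901 − 751) / (log₂ 24 − log₂ 12) = 150 / (4.5850 − 3.5850) = 150.000 ms/bit
  a = 751 − 150.000 × 3.5850 = 213.256 ms
Then RT(5) = 213.256 + 150.000 × log₂ 5 = 213.256 + 150.000 × 2.3219 ≈ 561.545 ms.

561.5 ms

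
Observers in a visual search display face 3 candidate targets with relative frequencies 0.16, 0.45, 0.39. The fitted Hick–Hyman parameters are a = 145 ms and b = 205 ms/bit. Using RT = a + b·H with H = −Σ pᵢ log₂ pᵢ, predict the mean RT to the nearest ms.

447 ms

Entropy contributions −pᵢ log₂ pᵢ: 0.4230, 0.5184, 0.5298; sum H = 1.4712 bits.
RT = a + bH = 145 + 205·1.4712 = 446.60 ms.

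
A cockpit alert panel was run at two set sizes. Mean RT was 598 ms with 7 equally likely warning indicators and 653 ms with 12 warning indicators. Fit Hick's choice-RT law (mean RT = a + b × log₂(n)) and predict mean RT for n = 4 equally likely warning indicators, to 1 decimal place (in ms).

Solve the two-equation system in a and b:
  b = (653 − 598) / (log₂ 12 − log₂ 7) = 55 / (3.5850 − 2.8074) = 70.730 ms/bit
  a = 598 − 70.730 × 2.8074 = 399.436 ms
Then RT(4) = 399.436 + 70.730 × log₂ 4 = 399.436 + 70.730 × 2 ≈ 540.896 ms.

540.9 ms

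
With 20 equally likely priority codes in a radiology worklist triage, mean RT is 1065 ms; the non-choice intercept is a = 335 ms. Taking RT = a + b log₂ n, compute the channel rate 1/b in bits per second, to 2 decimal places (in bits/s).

b = (1065 − 335)/log₂ 20 = 730/4.3219 = 168.906 ms per bit = 0.16891 s/bit; the reciprocal is 5.920 bits/s.

5.92 bits/s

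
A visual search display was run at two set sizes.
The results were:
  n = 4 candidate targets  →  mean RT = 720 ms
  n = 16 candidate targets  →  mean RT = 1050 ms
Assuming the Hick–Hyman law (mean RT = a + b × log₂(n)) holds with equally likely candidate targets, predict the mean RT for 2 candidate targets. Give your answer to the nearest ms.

555 ms

RT is linear in log₂ n, so two points fix the line:
  b = (1050 − 720) / (log₂ 16 − log₂ 4) = 330 / (4 − 2) = 165 ms/bit
  a = 720 − 165 × 2 = 390 ms
Then RT(2) = 390 + 165 × log₂ 2 = 390 + 165 × 1 ≈ 555.000 ms.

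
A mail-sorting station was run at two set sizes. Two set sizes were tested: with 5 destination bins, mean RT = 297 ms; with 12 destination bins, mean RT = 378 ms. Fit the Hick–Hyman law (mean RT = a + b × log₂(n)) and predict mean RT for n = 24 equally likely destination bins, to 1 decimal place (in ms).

442.1 ms

With log₂ n on the abscissa the relation is linear; from the two conditions:
  b = (378 − 297) / (log₂ 12 − log₂ 5) = 81 / (3.5850 − 2.3219) = 64.131 ms/bit
  a = 297 − 64.131 × 2.3219 = 148.092 ms
Then RT(24) = 148.092 + 64.131 × log₂ 24 = 148.092 + 64.131 × 4.5850 ≈ 442.131 ms.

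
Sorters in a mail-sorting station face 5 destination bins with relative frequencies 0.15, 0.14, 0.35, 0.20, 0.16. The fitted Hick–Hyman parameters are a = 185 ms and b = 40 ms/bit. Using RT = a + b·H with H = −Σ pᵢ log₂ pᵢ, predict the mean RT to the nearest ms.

274 ms

H = 0.15·log₂(1/0.15) + 0.14·log₂(1/0.14) + 0.35·log₂(1/0.35) + 0.20·log₂(1/0.20) + 0.16·log₂(1/0.16) = 2.2252 bits.
RT = 185 + 40 × 2.2252 = 274.01 ms.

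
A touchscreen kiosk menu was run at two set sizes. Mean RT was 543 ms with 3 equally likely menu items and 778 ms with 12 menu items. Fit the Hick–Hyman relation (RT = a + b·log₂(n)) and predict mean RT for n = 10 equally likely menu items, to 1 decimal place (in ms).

Solve the two-equation system in a and b:
  b = (778 − 543) / (log₂ 12 − log₂ 3) = 235 / (3.5850 − 1.5850) = 117.500 ms/bit
  a = 543 − 117.500 × 1.5850 = 356.767 ms
Then RT(10) = 356.767 + 117.500 × log₂ 10 = 356.767 + 117.500 × 3.3219 ≈ 747.093 ms.

747.1 ms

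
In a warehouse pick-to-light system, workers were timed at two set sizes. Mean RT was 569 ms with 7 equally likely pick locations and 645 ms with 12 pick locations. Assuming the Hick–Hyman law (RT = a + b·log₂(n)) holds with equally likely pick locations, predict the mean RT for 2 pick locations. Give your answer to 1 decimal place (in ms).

392.4 ms

Fit slope and intercept:
  b = (645 − 569) / (log₂ 12 − log₂ 7) = 76 / (3.5850 − 2.8074) = 97.736 ms/bit
  a = 569 − 97.736 × 2.8074 = 294.621 ms
Then RT(2) = 294.621 + 97.736 × log₂ 2 = 294.621 + 97.736 × 1 ≈ 392.357 ms.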